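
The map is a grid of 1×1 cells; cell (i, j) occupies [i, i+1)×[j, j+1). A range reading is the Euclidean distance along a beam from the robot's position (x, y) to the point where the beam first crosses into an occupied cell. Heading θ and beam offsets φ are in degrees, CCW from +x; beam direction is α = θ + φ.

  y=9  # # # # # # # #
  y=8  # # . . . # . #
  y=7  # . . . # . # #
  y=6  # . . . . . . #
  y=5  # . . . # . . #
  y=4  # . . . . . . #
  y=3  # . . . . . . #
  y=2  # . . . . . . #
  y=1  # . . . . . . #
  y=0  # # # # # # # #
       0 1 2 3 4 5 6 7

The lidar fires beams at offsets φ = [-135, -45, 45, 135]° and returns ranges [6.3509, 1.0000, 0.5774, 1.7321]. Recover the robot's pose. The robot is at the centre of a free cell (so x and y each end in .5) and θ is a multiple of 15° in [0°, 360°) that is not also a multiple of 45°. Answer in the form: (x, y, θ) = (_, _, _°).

The pose lattice has 43·16 = 688 candidates. Test each by forward raycasting.
  (1.5, 6.5, 330°): beam 1 = 0.5176 ≠ 6.3509 ✗
  (3.5, 7.5, 195°): beam 1 = 1.7321 ≠ 6.3509 ✗
  (4.5, 1.5, 165°): beam 1 = 2.8868 ≠ 6.3509 ✗
  (3.5, 3.5, 345°): beam 1 = 2.8868 ≠ 6.3509 ✗
  …
  (1.5, 2.5, 165°): r_1=6.3509, r_2=1.0000, r_3=0.5774, r_4=1.7321 — all match ✓
Only this pose fits every beam.

(x, y, θ) = (1.5, 2.5, 165°)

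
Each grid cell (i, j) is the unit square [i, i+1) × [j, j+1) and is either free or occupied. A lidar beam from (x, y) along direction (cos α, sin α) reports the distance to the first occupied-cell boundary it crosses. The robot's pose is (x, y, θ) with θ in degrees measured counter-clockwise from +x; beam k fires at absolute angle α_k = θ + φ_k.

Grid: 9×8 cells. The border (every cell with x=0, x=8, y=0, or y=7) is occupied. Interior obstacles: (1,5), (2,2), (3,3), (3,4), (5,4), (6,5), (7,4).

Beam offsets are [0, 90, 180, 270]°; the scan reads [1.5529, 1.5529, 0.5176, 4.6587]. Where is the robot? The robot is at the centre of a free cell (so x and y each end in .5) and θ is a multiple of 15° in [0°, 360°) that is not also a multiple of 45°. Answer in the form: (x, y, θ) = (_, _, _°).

(x, y, θ) = (3.5, 5.5, 105°)

The pose lattice has 35·16 = 560 candidates. Test each by forward raycasting.
  (4.5, 5.5, 210°): beam 1 = 1.0000 ≠ 1.5529 ✗
  (2.5, 4.5, 30°): beam 1 = 0.5774 ≠ 1.5529 ✗
  (3.5, 2.5, 165°): beam 1 = 0.5176 ≠ 1.5529 ✗
  (5.5, 6.5, 240°): beam 1 = 3.0000 ≠ 1.5529 ✗
  (4.5, 4.5, 255°): beam 1 = 3.6235 ≠ 1.5529 ✗
  …
  (3.5, 5.5, 105°): r_1=1.5529, r_2=1.5529, r_3=0.5176, r_4=4.6587 — all match ✓
Unique over the lattice → pose = (3.5, 5.5, 105°).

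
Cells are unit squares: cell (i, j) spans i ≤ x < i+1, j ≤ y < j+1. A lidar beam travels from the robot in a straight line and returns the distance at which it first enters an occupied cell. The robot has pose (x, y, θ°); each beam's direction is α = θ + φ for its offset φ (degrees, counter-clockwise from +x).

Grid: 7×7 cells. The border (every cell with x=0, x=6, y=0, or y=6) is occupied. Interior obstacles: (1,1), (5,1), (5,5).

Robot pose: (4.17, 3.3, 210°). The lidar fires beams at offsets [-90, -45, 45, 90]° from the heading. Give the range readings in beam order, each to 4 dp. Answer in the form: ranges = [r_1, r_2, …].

beam 1: φ=-90°, α=120°
  direction (-0.5000, 0.8660); cell (4,3); t to first gridline: x 0.3400, y 0.8083 (then +2.0000 / +1.1547)
    (3,3) via x @ 0.3400
    (3,4) via y @ 0.8083
    (3,5) via y @ 1.9630
    (2,5) via x @ 2.3400
    (2,6) via y @ 3.1177  # hit
  → r_1 = 3.1177
beam 2: φ=-45°, α=165°
  direction (-0.9659, 0.2588); cell (4,3); t to first gridline: x 0.1760, y 2.7046 (then +1.0353 / +3.8637)
    (3,3) via x @ 0.1760
    (2,3) via x @ 1.2113
    (1,3) via x @ 2.2465
    (1,4) via y @ 2.7046
    (0,4) via x @ 3.2818  # hit
  → r_2 = 3.2818
beam 3: φ=45°, α=255°
  direction (-0.2588, -0.9659); cell (4,3); t to first gridline: x 0.6568, y 0.3106 (then +3.8637 / +1.0353)
    (4,2) via y @ 0.3106
    (3,2) via x @ 0.6568
    (3,1) via y @ 1.3459
    (3,0) via y @ 2.3811  # hit
  → r_3 = 2.3811
beam 4: φ=90°, α=300°
  direction (0.5000, -0.8660); cell (4,3); t to first gridline: x 1.6600, y 0.3464 (then +2.0000 / +1.1547)
    (4,2) via y @ 0.3464
    (4,1) via y @ 1.5011
    (5,1) via x @ 1.6600  # hit
  → r_4 = 1.6600

ranges = [3.1177, 3.2818, 2.3811, 1.6600]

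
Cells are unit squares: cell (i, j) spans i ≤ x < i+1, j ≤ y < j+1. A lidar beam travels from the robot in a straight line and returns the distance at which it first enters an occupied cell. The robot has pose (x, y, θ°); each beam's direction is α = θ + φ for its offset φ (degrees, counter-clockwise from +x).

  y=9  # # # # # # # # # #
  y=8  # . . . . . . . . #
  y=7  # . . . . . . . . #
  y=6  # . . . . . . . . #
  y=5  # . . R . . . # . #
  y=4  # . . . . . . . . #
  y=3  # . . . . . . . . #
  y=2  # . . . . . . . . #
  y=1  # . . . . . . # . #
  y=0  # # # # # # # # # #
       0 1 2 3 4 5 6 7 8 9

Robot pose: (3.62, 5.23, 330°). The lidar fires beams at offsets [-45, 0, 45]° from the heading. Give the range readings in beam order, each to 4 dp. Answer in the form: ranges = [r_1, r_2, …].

ranges = [4.3792, 6.2123, 5.5698]

beam 1: φ=-45°, α=285°
  dir = (cos 285°, sin 285°) = (0.2588, -0.9659); from cell (3,5)
  next x-line at t=1.4682, next y-line at t=0.2381; Δt_x=3.8637, Δt_y=1.0353
    y: enter (3,4) at t=0.2381
    y: enter (3,3) at t=1.2734
    x: enter (4,3) at t=1.4682
    y: enter (4,2) at t=2.3087
    y: enter (4,1) at t=3.3439
    y: enter (4,0) at t=4.3792 ← occupied
  → r_1 = 4.3792
beam 2: φ=0°, α=330°
  dir = (cos 330°, sin 330°) = (0.8660, -0.5000); from cell (3,5)
  next x-line at t=0.4388, next y-line at t=0.4600; Δt_x=1.1547, Δt_y=2.0000
    x: enter (4,5) at t=0.4388
    y: enter (4,4) at t=0.4600
    x: enter (5,4) at t=1.5935
    y: enter (5,3) at t=2.4600
    x: enter (6,3) at t=2.7482
    x: enter (7,3) at t=3.9029
    y: enter (7,2) at t=4.4600
    x: enter (8,2) at t=5.0576
    x: enter (9,2) at t=6.2123 ← occupied
  → r_2 = 6.2123
beam 3: φ=45°, α=15°
  dir = (cos 15°, sin 15°) = (0.9659, 0.2588); from cell (3,5)
  next x-line at t=0.3934, next y-line at t=2.9751; Δt_x=1.0353, Δt_y=3.8637
    x: enter (4,5) at t=0.3934
    x: enter (5,5) at t=1.4287
    x: enter (6,5) at t=2.4640
    y: enter (6,6) at t=2.9751
    x: enter (7,6) at t=3.4992
    x: enter (8,6) at t=4.5345
    x: enter (9,6) at t=5.5698 ← occupied
  → r_3 = 5.5698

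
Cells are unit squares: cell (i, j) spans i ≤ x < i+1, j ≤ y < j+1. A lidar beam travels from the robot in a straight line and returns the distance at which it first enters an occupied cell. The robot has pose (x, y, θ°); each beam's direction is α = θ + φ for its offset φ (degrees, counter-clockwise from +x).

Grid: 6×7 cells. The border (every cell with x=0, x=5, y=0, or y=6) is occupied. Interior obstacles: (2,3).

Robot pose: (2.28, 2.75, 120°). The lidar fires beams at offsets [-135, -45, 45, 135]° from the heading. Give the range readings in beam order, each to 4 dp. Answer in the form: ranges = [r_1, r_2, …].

beam 1: φ=-135°, α=345°
  direction (0.9659, -0.2588); cell (2,2); t to first gridline: x 0.7454, y 2.8978 (then +1.0353 / +3.8637)
    (3,2) via x @ 0.7454
    (4,2) via x @ 1.7807
    (5,2) via x @ 2.8160  # hit
  → r_1 = 2.8160
beam 2: φ=-45°, α=75°
  direction (0.2588, 0.9659); cell (2,2); t to first gridline: x 2.7819, y 0.2588 (then +3.8637 / +1.0353)
    (2,3) via y @ 0.2588  # hit
  → r_2 = 0.2588
beam 3: φ=45°, α=165°
  direction (-0.9659, 0.2588); cell (2,2); t to first gridline: x 0.2899, y 0.9659 (then +1.0353 / +3.8637)
    (1,2) via x @ 0.2899
    (1,3) via y @ 0.9659
    (0,3) via x @ 1.3252  # hit
  → r_3 = 1.3252
beam 4: φ=135°, α=255°
  direction (-0.2588, -0.9659); cell (2,2); t to first gridline: x 1.0818, y 0.7765 (then +3.8637 / +1.0353)
    (2,1) via y @ 0.7765
    (1,1) via x @ 1.0818
    (1,0) via y @ 1.8117  # hit
  → r_4 = 1.8117

ranges = [2.8160, 0.2588, 1.3252, 1.8117]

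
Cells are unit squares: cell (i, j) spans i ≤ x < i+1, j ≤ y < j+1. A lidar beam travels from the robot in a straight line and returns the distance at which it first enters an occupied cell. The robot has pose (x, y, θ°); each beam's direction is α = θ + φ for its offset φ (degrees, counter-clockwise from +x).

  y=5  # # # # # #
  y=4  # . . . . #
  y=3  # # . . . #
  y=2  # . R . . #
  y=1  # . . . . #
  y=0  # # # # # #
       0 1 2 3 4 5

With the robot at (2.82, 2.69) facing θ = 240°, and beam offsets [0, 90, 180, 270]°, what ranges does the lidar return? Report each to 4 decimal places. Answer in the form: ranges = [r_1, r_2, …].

beam 1: φ=0°, α=240°
  d=(-0.5000,-0.8660)  start (2,2)  tX=1.6400 tY=0.7967  stride 1/|dx|=2.0000 1/|dy|=1.1547
    cross y-line → (2,1), t=0.7967
    cross x-line → (1,1), t=1.6400
    cross y-line → (1,0), t=1.9514 (wall)
  → r_1 = 1.9514
beam 2: φ=90°, α=330°
  d=(0.8660,-0.5000)  start (2,2)  tX=0.2078 tY=1.3800  stride 1/|dx|=1.1547 1/|dy|=2.0000
    cross x-line → (3,2), t=0.2078
    cross x-line → (4,2), t=1.3625
    cross y-line → (4,1), t=1.3800
    cross x-line → (5,1), t=2.5172 (wall)
  → r_2 = 2.5172
beam 3: φ=180°, α=60°
  d=(0.5000,0.8660)  start (2,2)  tX=0.3600 tY=0.3580  stride 1/|dx|=2.0000 1/|dy|=1.1547
    cross y-line → (2,3), t=0.3580
    cross x-line → (3,3), t=0.3600
    cross y-line → (3,4), t=1.5127
    cross x-line → (4,4), t=2.3600
    cross y-line → (4,5), t=2.6674 (wall)
  → r_3 = 2.6674
beam 4: φ=270°, α=150°
  d=(-0.8660,0.5000)  start (2,2)  tX=0.9469 tY=0.6200  stride 1/|dx|=1.1547 1/|dy|=2.0000
    cross y-line → (2,3), t=0.6200
    cross x-line → (1,3), t=0.9469 (wall)
  → r_4 = 0.9469

ranges = [1.9514, 2.5172, 2.6674, 0.9469]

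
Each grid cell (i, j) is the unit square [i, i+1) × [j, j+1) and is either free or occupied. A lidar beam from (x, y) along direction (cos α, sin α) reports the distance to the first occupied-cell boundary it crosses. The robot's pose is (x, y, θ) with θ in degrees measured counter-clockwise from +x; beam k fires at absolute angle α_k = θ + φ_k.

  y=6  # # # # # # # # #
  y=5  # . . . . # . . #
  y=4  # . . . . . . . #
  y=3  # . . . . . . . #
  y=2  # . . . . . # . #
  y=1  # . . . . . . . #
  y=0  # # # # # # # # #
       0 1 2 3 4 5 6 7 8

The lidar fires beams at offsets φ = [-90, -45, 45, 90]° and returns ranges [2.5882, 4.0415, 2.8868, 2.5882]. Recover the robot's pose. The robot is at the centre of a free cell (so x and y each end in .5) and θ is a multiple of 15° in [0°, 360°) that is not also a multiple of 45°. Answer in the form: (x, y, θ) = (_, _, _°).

(x, y, θ) = (4.5, 3.5, 195°)

Candidates: 33 free-cell centres × 16 headings = 528 poses. Raycast each; keep the one whose scan matches to 4 dp.
  (1.5, 4.5, 195°): beam 1 = 1.5529 ≠ 2.5882 ✗
  (3.5, 3.5, 60°): beam 1 = 2.8868 ≠ 2.5882 ✗
  (6.5, 1.5, 105°): beam 1 = 1.5529 ≠ 2.5882 ✗
  (1.5, 2.5, 15°): beam 1 = 1.5529 ≠ 2.5882 ✗
  (2.5, 3.5, 165°): beam 2 = 2.8868 ≠ 4.0415 ✗
  …
  (4.5, 3.5, 195°): r_1=2.5882, r_2=4.0415, r_3=2.8868, r_4=2.5882 — all match ✓
No second candidate reproduces the full scan.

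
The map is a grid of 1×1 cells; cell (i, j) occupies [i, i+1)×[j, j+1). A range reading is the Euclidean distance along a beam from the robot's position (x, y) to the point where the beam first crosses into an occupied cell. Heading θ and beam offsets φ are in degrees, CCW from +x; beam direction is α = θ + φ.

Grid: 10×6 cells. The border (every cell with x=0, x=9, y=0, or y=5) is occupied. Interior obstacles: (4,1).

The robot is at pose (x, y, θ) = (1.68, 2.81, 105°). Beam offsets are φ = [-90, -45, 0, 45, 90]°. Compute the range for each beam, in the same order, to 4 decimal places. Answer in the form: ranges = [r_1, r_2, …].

ranges = [7.5782, 2.5288, 2.2673, 0.7852, 0.7040]

beam 1: φ=-90°, α=15°
  d=(0.9659,0.2588)  start (1,2)  tX=0.3313 tY=0.7341  stride 1/|dx|=1.0353 1/|dy|=3.8637
    cross x-line → (2,2), t=0.3313
    cross y-line → (2,3), t=0.7341
    cross x-line → (3,3), t=1.3666
    cross x-line → (4,3), t=2.4018
    cross x-line → (5,3), t=3.4371
    cross x-line → (6,3), t=4.4724
    cross y-line → (6,4), t=4.5978
    cross x-line → (7,4), t=5.5077
    cross x-line → (8,4), t=6.5429
    cross x-line → (9,4), t=7.5782 (wall)
  → r_1 = 7.5782
beam 2: φ=-45°, α=60°
  d=(0.5000,0.8660)  start (1,2)  tX=0.6400 tY=0.2194  stride 1/|dx|=2.0000 1/|dy|=1.1547
    cross y-line → (1,3), t=0.2194
    cross x-line → (2,3), t=0.6400
    cross y-line → (2,4), t=1.3741
    cross y-line → (2,5), t=2.5288 (wall)
  → r_2 = 2.5288
beam 3: φ=0°, α=105°
  d=(-0.2588,0.9659)  start (1,2)  tX=2.6273 tY=0.1967  stride 1/|dx|=3.8637 1/|dy|=1.0353
    cross y-line → (1,3), t=0.1967
    cross y-line → (1,4), t=1.2320
    cross y-line → (1,5), t=2.2673 (wall)
  → r_3 = 2.2673
beam 4: φ=45°, α=150°
  d=(-0.8660,0.5000)  start (1,2)  tX=0.7852 tY=0.3800  stride 1/|dx|=1.1547 1/|dy|=2.0000
    cross y-line → (1,3), t=0.3800
    cross x-line → (0,3), t=0.7852 (wall)
  → r_4 = 0.7852
beam 5: φ=90°, α=195°
  d=(-0.9659,-0.2588)  start (1,2)  tX=0.7040 tY=3.1296  stride 1/|dx|=1.0353 1/|dy|=3.8637
    cross x-line → (0,2), t=0.7040 (wall)
  → r_5 = 0.7040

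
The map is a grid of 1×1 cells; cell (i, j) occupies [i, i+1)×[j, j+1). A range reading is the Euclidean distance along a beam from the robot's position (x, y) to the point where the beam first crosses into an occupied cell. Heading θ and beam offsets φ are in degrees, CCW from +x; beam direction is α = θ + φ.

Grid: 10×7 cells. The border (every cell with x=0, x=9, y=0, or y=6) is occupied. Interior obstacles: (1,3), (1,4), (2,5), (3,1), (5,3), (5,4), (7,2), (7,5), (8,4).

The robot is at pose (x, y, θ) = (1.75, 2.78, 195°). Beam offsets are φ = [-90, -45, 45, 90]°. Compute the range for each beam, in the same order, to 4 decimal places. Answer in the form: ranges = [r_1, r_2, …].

beam 1: φ=-90°, α=105°
  dir = (cos 105°, sin 105°) = (-0.2588, 0.9659); from cell (1,2)
  next x-line at t=2.8978, next y-line at t=0.2278; Δt_x=3.8637, Δt_y=1.0353
    y: enter (1,3) at t=0.2278 ← occupied
  → r_1 = 0.2278
beam 2: φ=-45°, α=150°
  dir = (cos 150°, sin 150°) = (-0.8660, 0.5000); from cell (1,2)
  next x-line at t=0.8660, next y-line at t=0.4400; Δt_x=1.1547, Δt_y=2.0000
    y: enter (1,3) at t=0.4400 ← occupied
  → r_2 = 0.4400
beam 3: φ=45°, α=240°
  dir = (cos 240°, sin 240°) = (-0.5000, -0.8660); from cell (1,2)
  next x-line at t=1.5000, next y-line at t=0.9007; Δt_x=2.0000, Δt_y=1.1547
    y: enter (1,1) at t=0.9007
    x: enter (0,1) at t=1.5000 ← occupied
  → r_3 = 1.5000
beam 4: φ=90°, α=285°
  dir = (cos 285°, sin 285°) = (0.2588, -0.9659); from cell (1,2)
  next x-line at t=0.9659, next y-line at t=0.8075; Δt_x=3.8637, Δt_y=1.0353
    y: enter (1,1) at t=0.8075
    x: enter (2,1) at t=0.9659
    y: enter (2,0) at t=1.8428 ← occupied
  → r_4 = 1.8428

ranges = [0.2278, 0.4400, 1.5000, 1.8428]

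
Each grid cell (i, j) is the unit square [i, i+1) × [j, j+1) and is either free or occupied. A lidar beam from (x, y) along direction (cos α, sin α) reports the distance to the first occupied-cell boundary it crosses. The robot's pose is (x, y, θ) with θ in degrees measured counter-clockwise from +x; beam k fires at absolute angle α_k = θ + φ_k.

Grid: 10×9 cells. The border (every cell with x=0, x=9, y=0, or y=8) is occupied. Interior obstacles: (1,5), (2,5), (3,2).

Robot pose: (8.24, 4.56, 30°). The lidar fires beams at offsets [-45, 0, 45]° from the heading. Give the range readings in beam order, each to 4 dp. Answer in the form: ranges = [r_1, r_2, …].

beam 1: φ=-45°, α=345°
  direction (0.9659, -0.2588); cell (8,4); t to first gridline: x 0.7868, y 2.1637 (then +1.0353 / +3.8637)
    (9,4) via x @ 0.7868  # hit
  → r_1 = 0.7868
beam 2: φ=0°, α=30°
  direction (0.8660, 0.5000); cell (8,4); t to first gridline: x 0.8776, y 0.8800 (then +1.1547 / +2.0000)
    (9,4) via x @ 0.8776  # hit
  → r_2 = 0.8776
beam 3: φ=45°, α=75°
  direction (0.2588, 0.9659); cell (8,4); t to first gridline: x 2.9364, y 0.4555 (then +3.8637 / +1.0353)
    (8,5) via y @ 0.4555
    (8,6) via y @ 1.4908
    (8,7) via y @ 2.5261
    (9,7) via x @ 2.9364  # hit
  → r_3 = 2.9364

ranges = [0.7868, 0.8776, 2.9364]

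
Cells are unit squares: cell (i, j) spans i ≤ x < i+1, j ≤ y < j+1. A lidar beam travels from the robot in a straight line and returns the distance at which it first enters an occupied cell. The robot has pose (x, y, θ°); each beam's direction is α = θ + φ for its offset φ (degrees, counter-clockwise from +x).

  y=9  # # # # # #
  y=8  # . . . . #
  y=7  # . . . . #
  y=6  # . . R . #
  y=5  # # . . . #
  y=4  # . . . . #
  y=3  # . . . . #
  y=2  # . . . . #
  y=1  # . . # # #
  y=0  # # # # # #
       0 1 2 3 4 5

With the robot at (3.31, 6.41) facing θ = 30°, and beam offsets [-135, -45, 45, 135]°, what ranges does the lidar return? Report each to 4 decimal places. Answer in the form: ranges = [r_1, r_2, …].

beam 1: φ=-135°, α=255°
  dir = (cos 255°, sin 255°) = (-0.2588, -0.9659); from cell (3,6)
  next x-line at t=1.1977, next y-line at t=0.4245; Δt_x=3.8637, Δt_y=1.0353
    y: enter (3,5) at t=0.4245
    x: enter (2,5) at t=1.1977
    y: enter (2,4) at t=1.4597
    y: enter (2,3) at t=2.4950
    y: enter (2,2) at t=3.5303
    y: enter (2,1) at t=4.5656
    x: enter (1,1) at t=5.0615
    y: enter (1,0) at t=5.6008 ← occupied
  → r_1 = 5.6008
beam 2: φ=-45°, α=345°
  dir = (cos 345°, sin 345°) = (0.9659, -0.2588); from cell (3,6)
  next x-line at t=0.7143, next y-line at t=1.5841; Δt_x=1.0353, Δt_y=3.8637
    x: enter (4,6) at t=0.7143
    y: enter (4,5) at t=1.5841
    x: enter (5,5) at t=1.7496 ← occupied
  → r_2 = 1.7496
beam 3: φ=45°, α=75°
  dir = (cos 75°, sin 75°) = (0.2588, 0.9659); from cell (3,6)
  next x-line at t=2.6660, next y-line at t=0.6108; Δt_x=3.8637, Δt_y=1.0353
    y: enter (3,7) at t=0.6108
    y: enter (3,8) at t=1.6461
    x: enter (4,8) at t=2.6660
    y: enter (4,9) at t=2.6814 ← occupied
  → r_3 = 2.6814
beam 4: φ=135°, α=165°
  dir = (cos 165°, sin 165°) = (-0.9659, 0.2588); from cell (3,6)
  next x-line at t=0.3209, next y-line at t=2.2796; Δt_x=1.0353, Δt_y=3.8637
    x: enter (2,6) at t=0.3209
    x: enter (1,6) at t=1.3562
    y: enter (1,7) at t=2.2796
    x: enter (0,7) at t=2.3915 ← occupied
  → r_4 = 2.3915

ranges = [5.6008, 1.7496, 2.6814, 2.3915]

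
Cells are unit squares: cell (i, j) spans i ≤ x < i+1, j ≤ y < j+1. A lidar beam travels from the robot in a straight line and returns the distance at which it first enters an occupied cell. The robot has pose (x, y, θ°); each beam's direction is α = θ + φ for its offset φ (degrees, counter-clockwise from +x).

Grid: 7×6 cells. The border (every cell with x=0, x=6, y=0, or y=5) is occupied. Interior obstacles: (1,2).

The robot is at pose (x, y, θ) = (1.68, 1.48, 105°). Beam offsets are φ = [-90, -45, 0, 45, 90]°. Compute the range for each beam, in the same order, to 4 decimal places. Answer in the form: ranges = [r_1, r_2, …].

beam 1: φ=-90°, α=15°
  direction (0.9659, 0.2588); cell (1,1); t to first gridline: x 0.3313, y 2.0091 (then +1.0353 / +3.8637)
    (2,1) via x @ 0.3313
    (3,1) via x @ 1.3666
    (3,2) via y @ 2.0091
    (4,2) via x @ 2.4018
    (5,2) via x @ 3.4371
    (6,2) via x @ 4.4724  # hit
  → r_1 = 4.4724
beam 2: φ=-45°, α=60°
  direction (0.5000, 0.8660); cell (1,1); t to first gridline: x 0.6400, y 0.6004 (then +2.0000 / +1.1547)
    (1,2) via y @ 0.6004  # hit
  → r_2 = 0.6004
beam 3: φ=0°, α=105°
  direction (-0.2588, 0.9659); cell (1,1); t to first gridline: x 2.6273, y 0.5383 (then +3.8637 / +1.0353)
    (1,2) via y @ 0.5383  # hit
  → r_3 = 0.5383
beam 4: φ=45°, α=150°
  direction (-0.8660, 0.5000); cell (1,1); t to first gridline: x 0.7852, y 1.0400 (then +1.1547 / +2.0000)
    (0,1) via x @ 0.7852  # hit
  → r_4 = 0.7852
beam 5: φ=90°, α=195°
  direction (-0.9659, -0.2588); cell (1,1); t to first gridline: x 0.7040, y 1.8546 (then +1.0353 / +3.8637)
    (0,1) via x @ 0.7040  # hit
  → r_5 = 0.7040

ranges = [4.4724, 0.6004, 0.5383, 0.7852, 0.7040]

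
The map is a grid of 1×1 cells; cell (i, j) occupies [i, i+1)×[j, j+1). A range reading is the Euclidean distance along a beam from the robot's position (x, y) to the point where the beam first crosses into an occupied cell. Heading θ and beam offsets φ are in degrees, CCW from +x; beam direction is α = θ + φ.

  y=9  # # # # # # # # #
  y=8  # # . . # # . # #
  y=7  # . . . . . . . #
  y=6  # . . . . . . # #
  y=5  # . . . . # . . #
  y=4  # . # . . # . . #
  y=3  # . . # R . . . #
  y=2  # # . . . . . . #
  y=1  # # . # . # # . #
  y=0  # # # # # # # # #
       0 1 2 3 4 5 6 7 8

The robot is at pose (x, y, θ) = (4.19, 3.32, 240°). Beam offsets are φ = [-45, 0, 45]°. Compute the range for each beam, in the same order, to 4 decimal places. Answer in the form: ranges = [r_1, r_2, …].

ranges = [0.1967, 1.5242, 2.4018]

beam 1: φ=-45°, α=195°
  dir = (cos 195°, sin 195°) = (-0.9659, -0.2588); from cell (4,3)
  next x-line at t=0.1967, next y-line at t=1.2364; Δt_x=1.0353, Δt_y=3.8637
    x: enter (3,3) at t=0.1967 ← occupied
  → r_1 = 0.1967
beam 2: φ=0°, α=240°
  dir = (cos 240°, sin 240°) = (-0.5000, -0.8660); from cell (4,3)
  next x-line at t=0.3800, next y-line at t=0.3695; Δt_x=2.0000, Δt_y=1.1547
    y: enter (4,2) at t=0.3695
    x: enter (3,2) at t=0.3800
    y: enter (3,1) at t=1.5242 ← occupied
  → r_2 = 1.5242
beam 3: φ=45°, α=285°
  dir = (cos 285°, sin 285°) = (0.2588, -0.9659); from cell (4,3)
  next x-line at t=3.1296, next y-line at t=0.3313; Δt_x=3.8637, Δt_y=1.0353
    y: enter (4,2) at t=0.3313
    y: enter (4,1) at t=1.3666
    y: enter (4,0) at t=2.4018 ← occupied
  → r_3 = 2.4018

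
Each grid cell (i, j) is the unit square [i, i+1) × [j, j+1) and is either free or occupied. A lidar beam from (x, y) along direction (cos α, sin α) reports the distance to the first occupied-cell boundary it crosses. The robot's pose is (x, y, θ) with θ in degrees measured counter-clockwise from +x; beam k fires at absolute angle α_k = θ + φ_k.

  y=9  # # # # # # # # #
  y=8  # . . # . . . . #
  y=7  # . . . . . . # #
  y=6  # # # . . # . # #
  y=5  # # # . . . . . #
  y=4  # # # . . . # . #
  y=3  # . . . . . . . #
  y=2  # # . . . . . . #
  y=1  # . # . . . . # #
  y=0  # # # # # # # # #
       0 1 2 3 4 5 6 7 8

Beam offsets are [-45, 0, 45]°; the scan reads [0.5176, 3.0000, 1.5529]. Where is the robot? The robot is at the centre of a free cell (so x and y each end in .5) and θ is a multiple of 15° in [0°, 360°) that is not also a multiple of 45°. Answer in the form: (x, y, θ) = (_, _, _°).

(x, y, θ) = (5.5, 4.5, 60°)

Candidates: 42 free-cell centres × 16 headings = 672 poses. Raycast each; keep the one whose scan matches to 4 dp.
  (6.5, 3.5, 105°): beam 1 = 0.5774 ≠ 0.5176 ✗
  (7.5, 8.5, 15°): beam 1 = 0.5774 ≠ 0.5176 ✗
  (3.5, 3.5, 15°): beam 1 = 4.0415 ≠ 0.5176 ✗
  (4.5, 8.5, 30°): beam 1 = 2.5882 ≠ 0.5176 ✗
  (5.5, 7.5, 150°): beam 1 = 1.5529 ≠ 0.5176 ✗
  …
  (5.5, 4.5, 60°): r_1=0.5176, r_2=3.0000, r_3=1.5529 — all match ✓
No second candidate reproduces the full scan.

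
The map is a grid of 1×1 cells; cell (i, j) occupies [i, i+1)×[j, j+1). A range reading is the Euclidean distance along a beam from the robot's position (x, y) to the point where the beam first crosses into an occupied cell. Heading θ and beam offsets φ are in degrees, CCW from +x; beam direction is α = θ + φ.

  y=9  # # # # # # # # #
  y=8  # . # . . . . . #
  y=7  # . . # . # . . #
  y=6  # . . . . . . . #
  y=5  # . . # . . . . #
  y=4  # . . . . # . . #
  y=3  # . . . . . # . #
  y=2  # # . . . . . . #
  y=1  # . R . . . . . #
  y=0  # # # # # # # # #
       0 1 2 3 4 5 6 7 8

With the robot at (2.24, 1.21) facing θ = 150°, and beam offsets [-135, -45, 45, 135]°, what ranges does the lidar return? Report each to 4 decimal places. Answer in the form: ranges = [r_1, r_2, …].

beam 1: φ=-135°, α=15°
  d=(0.9659,0.2588)  start (2,1)  tX=0.7868 tY=3.0523  stride 1/|dx|=1.0353 1/|dy|=3.8637
    cross x-line → (3,1), t=0.7868
    cross x-line → (4,1), t=1.8221
    cross x-line → (5,1), t=2.8574
    cross y-line → (5,2), t=3.0523
    cross x-line → (6,2), t=3.8926
    cross x-line → (7,2), t=4.9279
    cross x-line → (8,2), t=5.9632 (wall)
  → r_1 = 5.9632
beam 2: φ=-45°, α=105°
  d=(-0.2588,0.9659)  start (2,1)  tX=0.9273 tY=0.8179  stride 1/|dx|=3.8637 1/|dy|=1.0353
    cross y-line → (2,2), t=0.8179
    cross x-line → (1,2), t=0.9273 (wall)
  → r_2 = 0.9273
beam 3: φ=45°, α=195°
  d=(-0.9659,-0.2588)  start (2,1)  tX=0.2485 tY=0.8114  stride 1/|dx|=1.0353 1/|dy|=3.8637
    cross x-line → (1,1), t=0.2485
    cross y-line → (1,0), t=0.8114 (wall)
  → r_3 = 0.8114
beam 4: φ=135°, α=285°
  d=(0.2588,-0.9659)  start (2,1)  tX=2.9364 tY=0.2174  stride 1/|dx|=3.8637 1/|dy|=1.0353
    cross y-line → (2,0), t=0.2174 (wall)
  → r_4 = 0.2174

ranges = [5.9632, 0.9273, 0.8114, 0.2174]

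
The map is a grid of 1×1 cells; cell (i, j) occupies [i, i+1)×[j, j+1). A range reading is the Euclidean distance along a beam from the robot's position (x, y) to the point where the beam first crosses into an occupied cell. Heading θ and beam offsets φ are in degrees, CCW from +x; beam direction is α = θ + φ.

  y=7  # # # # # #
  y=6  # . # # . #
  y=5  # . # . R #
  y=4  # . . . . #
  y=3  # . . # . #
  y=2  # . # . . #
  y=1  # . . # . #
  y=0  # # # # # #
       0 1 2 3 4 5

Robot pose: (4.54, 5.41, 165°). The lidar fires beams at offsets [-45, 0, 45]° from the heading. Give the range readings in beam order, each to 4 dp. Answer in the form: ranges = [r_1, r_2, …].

ranges = [1.0800, 1.5943, 4.0876]

beam 1: φ=-45°, α=120°
  cosα=-0.5000 sinα=0.8660 | (4,5) | tMaxX 1.0800 tMaxY 0.6813 | tΔX 2.0000 tΔY 1.1547
    t=0.6813 [y] (4,6)
    t=1.0800 [x] (3,6) — stop
  → r_1 = 1.0800
beam 2: φ=0°, α=165°
  cosα=-0.9659 sinα=0.2588 | (4,5) | tMaxX 0.5590 tMaxY 2.2796 | tΔX 1.0353 tΔY 3.8637
    t=0.5590 [x] (3,5)
    t=1.5943 [x] (2,5) — stop
  → r_2 = 1.5943
beam 3: φ=45°, α=210°
  cosα=-0.8660 sinα=-0.5000 | (4,5) | tMaxX 0.6235 tMaxY 0.8200 | tΔX 1.1547 tΔY 2.0000
    t=0.6235 [x] (3,5)
    t=0.8200 [y] (3,4)
    t=1.7782 [x] (2,4)
    t=2.8200 [y] (2,3)
    t=2.9329 [x] (1,3)
    t=4.0876 [x] (0,3) — stop
  → r_3 = 4.0876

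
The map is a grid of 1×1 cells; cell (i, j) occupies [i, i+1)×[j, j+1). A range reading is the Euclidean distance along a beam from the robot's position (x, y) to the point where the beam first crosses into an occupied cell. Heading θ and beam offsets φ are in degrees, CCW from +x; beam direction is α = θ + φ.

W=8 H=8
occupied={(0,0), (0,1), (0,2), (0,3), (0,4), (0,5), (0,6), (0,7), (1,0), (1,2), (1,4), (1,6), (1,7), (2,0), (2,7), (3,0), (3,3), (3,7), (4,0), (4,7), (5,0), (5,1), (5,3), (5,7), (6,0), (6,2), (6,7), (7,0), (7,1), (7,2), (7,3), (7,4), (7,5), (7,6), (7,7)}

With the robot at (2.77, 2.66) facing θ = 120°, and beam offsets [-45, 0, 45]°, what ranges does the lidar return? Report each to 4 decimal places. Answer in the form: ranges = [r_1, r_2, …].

ranges = [0.8887, 1.5473, 0.7972]

beam 1: φ=-45°, α=75°
  cosα=0.2588 sinα=0.9659 | (2,2) | tMaxX 0.8887 tMaxY 0.3520 | tΔX 3.8637 tΔY 1.0353
    t=0.3520 [y] (2,3)
    t=0.8887 [x] (3,3) — stop
  → r_1 = 0.8887
beam 2: φ=0°, α=120°
  cosα=-0.5000 sinα=0.8660 | (2,2) | tMaxX 1.5400 tMaxY 0.3926 | tΔX 2.0000 tΔY 1.1547
    t=0.3926 [y] (2,3)
    t=1.5400 [x] (1,3)
    t=1.5473 [y] (1,4) — stop
  → r_2 = 1.5473
beam 3: φ=45°, α=165°
  cosα=-0.9659 sinα=0.2588 | (2,2) | tMaxX 0.7972 tMaxY 1.3137 | tΔX 1.0353 tΔY 3.8637
    t=0.7972 [x] (1,2) — stop
  → r_3 = 0.7972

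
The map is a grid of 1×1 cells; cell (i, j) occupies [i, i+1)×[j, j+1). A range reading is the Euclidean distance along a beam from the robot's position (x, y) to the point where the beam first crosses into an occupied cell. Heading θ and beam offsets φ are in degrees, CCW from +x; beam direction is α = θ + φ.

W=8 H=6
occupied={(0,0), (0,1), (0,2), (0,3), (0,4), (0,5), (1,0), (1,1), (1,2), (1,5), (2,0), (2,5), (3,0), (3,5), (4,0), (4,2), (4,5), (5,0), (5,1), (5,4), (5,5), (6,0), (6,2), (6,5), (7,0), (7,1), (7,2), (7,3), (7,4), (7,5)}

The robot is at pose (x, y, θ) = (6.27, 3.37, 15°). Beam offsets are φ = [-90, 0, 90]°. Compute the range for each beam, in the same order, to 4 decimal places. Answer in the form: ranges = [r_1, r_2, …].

beam 1: φ=-90°, α=285°
  d=(0.2588,-0.9659)  start (6,3)  tX=2.8205 tY=0.3831  stride 1/|dx|=3.8637 1/|dy|=1.0353
    cross y-line → (6,2), t=0.3831 (wall)
  → r_1 = 0.3831
beam 2: φ=0°, α=15°
  d=(0.9659,0.2588)  start (6,3)  tX=0.7558 tY=2.4341  stride 1/|dx|=1.0353 1/|dy|=3.8637
    cross x-line → (7,3), t=0.7558 (wall)
  → r_2 = 0.7558
beam 3: φ=90°, α=105°
  d=(-0.2588,0.9659)  start (6,3)  tX=1.0432 tY=0.6522  stride 1/|dx|=3.8637 1/|dy|=1.0353
    cross y-line → (6,4), t=0.6522
    cross x-line → (5,4), t=1.0432 (wall)
  → r_3 = 1.0432

ranges = [0.3831, 0.7558, 1.0432]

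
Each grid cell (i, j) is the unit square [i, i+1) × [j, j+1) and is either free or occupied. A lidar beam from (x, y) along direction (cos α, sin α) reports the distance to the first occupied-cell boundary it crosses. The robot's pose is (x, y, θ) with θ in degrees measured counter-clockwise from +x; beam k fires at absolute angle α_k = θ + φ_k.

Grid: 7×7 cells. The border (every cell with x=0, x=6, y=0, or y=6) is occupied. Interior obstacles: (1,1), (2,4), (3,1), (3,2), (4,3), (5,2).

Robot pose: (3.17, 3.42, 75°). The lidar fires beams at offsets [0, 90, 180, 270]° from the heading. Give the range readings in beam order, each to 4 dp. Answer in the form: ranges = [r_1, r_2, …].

ranges = [2.6710, 2.2465, 0.4348, 0.8593]

beam 1: φ=0°, α=75°
  d=(0.2588,0.9659)  start (3,3)  tX=3.2069 tY=0.6005  stride 1/|dx|=3.8637 1/|dy|=1.0353
    cross y-line → (3,4), t=0.6005
    cross y-line → (3,5), t=1.6357
    cross y-line → (3,6), t=2.6710 (wall)
  → r_1 = 2.6710
beam 2: φ=90°, α=165°
  d=(-0.9659,0.2588)  start (3,3)  tX=0.1760 tY=2.2409  stride 1/|dx|=1.0353 1/|dy|=3.8637
    cross x-line → (2,3), t=0.1760
    cross x-line → (1,3), t=1.2113
    cross y-line → (1,4), t=2.2409
    cross x-line → (0,4), t=2.2465 (wall)
  → r_2 = 2.2465
beam 3: φ=180°, α=255°
  d=(-0.2588,-0.9659)  start (3,3)  tX=0.6568 tY=0.4348  stride 1/|dx|=3.8637 1/|dy|=1.0353
    cross y-line → (3,2), t=0.4348 (wall)
  → r_3 = 0.4348
beam 4: φ=270°, α=345°
  d=(0.9659,-0.2588)  start (3,3)  tX=0.8593 tY=1.6228  stride 1/|dx|=1.0353 1/|dy|=3.8637
    cross x-line → (4,3), t=0.8593 (wall)
  → r_4 = 0.8593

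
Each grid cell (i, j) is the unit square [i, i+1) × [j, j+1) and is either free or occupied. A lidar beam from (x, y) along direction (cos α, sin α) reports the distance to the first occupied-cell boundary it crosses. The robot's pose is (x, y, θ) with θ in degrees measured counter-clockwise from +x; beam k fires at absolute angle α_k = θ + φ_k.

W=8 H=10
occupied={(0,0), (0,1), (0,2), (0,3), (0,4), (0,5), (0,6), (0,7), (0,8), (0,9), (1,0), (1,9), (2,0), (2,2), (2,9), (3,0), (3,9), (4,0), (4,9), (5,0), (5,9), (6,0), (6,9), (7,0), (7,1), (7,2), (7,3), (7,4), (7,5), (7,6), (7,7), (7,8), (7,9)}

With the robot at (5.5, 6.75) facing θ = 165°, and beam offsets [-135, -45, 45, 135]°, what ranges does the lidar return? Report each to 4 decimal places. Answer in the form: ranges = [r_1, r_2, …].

ranges = [1.7321, 2.5981, 5.1962, 3.0000]

beam 1: φ=-135°, α=30°
  cosα=0.8660 sinα=0.5000 | (5,6) | tMaxX 0.5774 tMaxY 0.5000 | tΔX 1.1547 tΔY 2.0000
    t=0.5000 [y] (5,7)
    t=0.5774 [x] (6,7)
    t=1.7321 [x] (7,7) — stop
  → r_1 = 1.7321
beam 2: φ=-45°, α=120°
  cosα=-0.5000 sinα=0.8660 | (5,6) | tMaxX 1.0000 tMaxY 0.2887 | tΔX 2.0000 tΔY 1.1547
    t=0.2887 [y] (5,7)
    t=1.0000 [x] (4,7)
    t=1.4434 [y] (4,8)
    t=2.5981 [y] (4,9) — stop
  → r_2 = 2.5981
beam 3: φ=45°, α=210°
  cosα=-0.8660 sinα=-0.5000 | (5,6) | tMaxX 0.5774 tMaxY 1.5000 | tΔX 1.1547 tΔY 2.0000
    t=0.5774 [x] (4,6)
    t=1.5000 [y] (4,5)
    t=1.7321 [x] (3,5)
    t=2.8868 [x] (2,5)
    t=3.5000 [y] (2,4)
    t=4.0415 [x] (1,4)
    t=5.1962 [x] (0,4) — stop
  → r_3 = 5.1962
beam 4: φ=135°, α=300°
  cosα=0.5000 sinα=-0.8660 | (5,6) | tMaxX 1.0000 tMaxY 0.8660 | tΔX 2.0000 tΔY 1.1547
    t=0.8660 [y] (5,5)
    t=1.0000 [x] (6,5)
    t=2.0207 [y] (6,4)
    t=3.0000 [x] (7,4) — stop
  → r_4 = 3.0000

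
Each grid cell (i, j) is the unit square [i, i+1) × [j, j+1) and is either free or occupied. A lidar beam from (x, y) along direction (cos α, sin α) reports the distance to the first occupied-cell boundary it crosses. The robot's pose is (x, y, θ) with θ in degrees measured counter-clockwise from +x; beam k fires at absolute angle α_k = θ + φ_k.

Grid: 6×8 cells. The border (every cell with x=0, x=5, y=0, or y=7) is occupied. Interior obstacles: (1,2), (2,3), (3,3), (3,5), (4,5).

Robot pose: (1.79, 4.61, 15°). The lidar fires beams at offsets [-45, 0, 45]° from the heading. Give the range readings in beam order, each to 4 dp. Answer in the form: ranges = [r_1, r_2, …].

ranges = [1.2200, 1.5068, 2.7597]

beam 1: φ=-45°, α=330°
  d=(0.8660,-0.5000)  start (1,4)  tX=0.2425 tY=1.2200  stride 1/|dx|=1.1547 1/|dy|=2.0000
    cross x-line → (2,4), t=0.2425
    cross y-line → (2,3), t=1.2200 (wall)
  → r_1 = 1.2200
beam 2: φ=0°, α=15°
  d=(0.9659,0.2588)  start (1,4)  tX=0.2174 tY=1.5068  stride 1/|dx|=1.0353 1/|dy|=3.8637
    cross x-line → (2,4), t=0.2174
    cross x-line → (3,4), t=1.2527
    cross y-line → (3,5), t=1.5068 (wall)
  → r_2 = 1.5068
beam 3: φ=45°, α=60°
  d=(0.5000,0.8660)  start (1,4)  tX=0.4200 tY=0.4503  stride 1/|dx|=2.0000 1/|dy|=1.1547
    cross x-line → (2,4), t=0.4200
    cross y-line → (2,5), t=0.4503
    cross y-line → (2,6), t=1.6050
    cross x-line → (3,6), t=2.4200
    cross y-line → (3,7), t=2.7597 (wall)
  → r_3 = 2.7597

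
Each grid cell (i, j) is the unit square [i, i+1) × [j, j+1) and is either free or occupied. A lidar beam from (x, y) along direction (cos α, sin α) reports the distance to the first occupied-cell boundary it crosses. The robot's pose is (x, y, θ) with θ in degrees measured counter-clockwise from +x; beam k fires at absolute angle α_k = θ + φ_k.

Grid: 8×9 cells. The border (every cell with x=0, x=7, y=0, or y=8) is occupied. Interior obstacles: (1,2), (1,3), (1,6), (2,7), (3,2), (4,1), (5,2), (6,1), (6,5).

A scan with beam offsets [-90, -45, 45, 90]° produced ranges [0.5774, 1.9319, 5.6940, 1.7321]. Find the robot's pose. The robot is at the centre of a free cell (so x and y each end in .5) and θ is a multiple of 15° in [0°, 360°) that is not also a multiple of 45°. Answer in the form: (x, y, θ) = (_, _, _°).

Candidates: 33 free-cell centres × 16 headings = 528 poses. Raycast each; keep the one whose scan matches to 4 dp.
  (2.5, 6.5, 300°): beam 2 = 2.5882 ≠ 1.9319 ✗
  (6.5, 2.5, 120°): beam 3 = 0.5176 ≠ 5.6940 ✗
  (3.5, 6.5, 285°): beam 1 = 1.5529 ≠ 0.5774 ✗
  (4.5, 2.5, 75°): beam 1 = 0.5176 ≠ 0.5774 ✗
  …
  (5.5, 7.5, 210°): r_1=0.5774, r_2=1.9319, r_3=5.6940, r_4=1.7321 — all match ✓
Unique over the lattice → pose = (5.5, 7.5, 210°).

(x, y, θ) = (5.5, 7.5, 210°)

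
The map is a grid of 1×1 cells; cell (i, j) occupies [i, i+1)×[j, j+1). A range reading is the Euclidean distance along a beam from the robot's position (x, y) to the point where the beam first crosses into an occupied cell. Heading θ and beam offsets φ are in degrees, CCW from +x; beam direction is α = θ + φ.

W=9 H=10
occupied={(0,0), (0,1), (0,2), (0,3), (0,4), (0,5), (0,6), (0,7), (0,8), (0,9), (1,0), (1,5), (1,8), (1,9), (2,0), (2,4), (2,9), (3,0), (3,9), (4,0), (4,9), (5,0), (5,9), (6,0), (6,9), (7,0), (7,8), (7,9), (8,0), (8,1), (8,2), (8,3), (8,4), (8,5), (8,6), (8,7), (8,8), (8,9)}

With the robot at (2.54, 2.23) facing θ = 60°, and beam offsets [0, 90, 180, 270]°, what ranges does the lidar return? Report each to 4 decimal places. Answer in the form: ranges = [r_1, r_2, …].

beam 1: φ=0°, α=60°
  dir = (cos 60°, sin 60°) = (0.5000, 0.8660); from cell (2,2)
  next x-line at t=0.9200, next y-line at t=0.8891; Δt_x=2.0000, Δt_y=1.1547
    y: enter (2,3) at t=0.8891
    x: enter (3,3) at t=0.9200
    y: enter (3,4) at t=2.0438
    x: enter (4,4) at t=2.9200
    y: enter (4,5) at t=3.1985
    y: enter (4,6) at t=4.3532
    x: enter (5,6) at t=4.9200
    y: enter (5,7) at t=5.5079
    y: enter (5,8) at t=6.6626
    x: enter (6,8) at t=6.9200
    y: enter (6,9) at t=7.8173 ← occupied
  → r_1 = 7.8173
beam 2: φ=90°, α=150°
  dir = (cos 150°, sin 150°) = (-0.8660, 0.5000); from cell (2,2)
  next x-line at t=0.6235, next y-line at t=1.5400; Δt_x=1.1547, Δt_y=2.0000
    x: enter (1,2) at t=0.6235
    y: enter (1,3) at t=1.5400
    x: enter (0,3) at t=1.7782 ← occupied
  → r_2 = 1.7782
beam 3: φ=180°, α=240°
  dir = (cos 240°, sin 240°) = (-0.5000, -0.8660); from cell (2,2)
  next x-line at t=1.0800, next y-line at t=0.2656; Δt_x=2.0000, Δt_y=1.1547
    y: enter (2,1) at t=0.2656
    x: enter (1,1) at t=1.0800
    y: enter (1,0) at t=1.4203 ← occupied
  → r_3 = 1.4203
beam 4: φ=270°, α=330°
  dir = (cos 330°, sin 330°) = (0.8660, -0.5000); from cell (2,2)
  next x-line at t=0.5312, next y-line at t=0.4600; Δt_x=1.1547, Δt_y=2.0000
    y: enter (2,1) at t=0.4600
    x: enter (3,1) at t=0.5312
    x: enter (4,1) at t=1.6859
    y: enter (4,0) at t=2.4600 ← occupied
  → r_4 = 2.4600

ranges = [7.8173, 1.7782, 1.4203, 2.4600]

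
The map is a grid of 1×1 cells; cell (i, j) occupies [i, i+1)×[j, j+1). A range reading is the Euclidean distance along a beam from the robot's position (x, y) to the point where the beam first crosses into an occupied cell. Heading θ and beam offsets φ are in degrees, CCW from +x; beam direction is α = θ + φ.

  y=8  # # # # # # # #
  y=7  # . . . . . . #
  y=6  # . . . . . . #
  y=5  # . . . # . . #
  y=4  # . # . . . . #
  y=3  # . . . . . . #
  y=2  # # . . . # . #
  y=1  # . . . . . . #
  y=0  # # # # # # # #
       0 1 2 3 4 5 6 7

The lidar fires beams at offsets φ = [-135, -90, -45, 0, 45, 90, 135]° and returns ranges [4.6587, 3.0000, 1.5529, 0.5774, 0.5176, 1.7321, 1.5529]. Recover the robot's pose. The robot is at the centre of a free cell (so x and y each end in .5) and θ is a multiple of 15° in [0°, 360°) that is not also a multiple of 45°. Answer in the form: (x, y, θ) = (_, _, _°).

(x, y, θ) = (2.5, 2.5, 150°)

The pose lattice has 38·16 = 608 candidates. Test each by forward raycasting.
  (4.5, 2.5, 15°): beam 1 = 1.7321 ≠ 4.6587 ✗
  (1.5, 1.5, 165°): beam 1 = 6.3509 ≠ 4.6587 ✗
  (5.5, 7.5, 300°): beam 1 = 1.9319 ≠ 4.6587 ✗
  (5.5, 7.5, 210°): beam 1 = 0.5176 ≠ 4.6587 ✗
  …
  (2.5, 2.5, 150°): r_1=4.6587, r_2=3.0000, r_3=1.5529, r_4=0.5774, r_5=0.5176, r_6=1.7321, r_7=1.5529 — all match ✓
Only this pose fits every beam.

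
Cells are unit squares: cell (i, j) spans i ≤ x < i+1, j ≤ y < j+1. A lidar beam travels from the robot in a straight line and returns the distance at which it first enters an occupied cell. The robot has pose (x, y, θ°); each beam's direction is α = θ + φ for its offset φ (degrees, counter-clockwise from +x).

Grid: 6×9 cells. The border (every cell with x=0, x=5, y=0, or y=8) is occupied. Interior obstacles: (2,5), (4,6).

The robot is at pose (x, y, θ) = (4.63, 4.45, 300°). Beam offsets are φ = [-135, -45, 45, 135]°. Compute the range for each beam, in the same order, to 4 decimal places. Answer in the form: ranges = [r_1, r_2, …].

beam 1: φ=-135°, α=165°
  d=(-0.9659,0.2588)  start (4,4)  tX=0.6522 tY=2.1250  stride 1/|dx|=1.0353 1/|dy|=3.8637
    cross x-line → (3,4), t=0.6522
    cross x-line → (2,4), t=1.6875
    cross y-line → (2,5), t=2.1250 (wall)
  → r_1 = 2.1250
beam 2: φ=-45°, α=255°
  d=(-0.2588,-0.9659)  start (4,4)  tX=2.4341 tY=0.4659  stride 1/|dx|=3.8637 1/|dy|=1.0353
    cross y-line → (4,3), t=0.4659
    cross y-line → (4,2), t=1.5012
    cross x-line → (3,2), t=2.4341
    cross y-line → (3,1), t=2.5364
    cross y-line → (3,0), t=3.5717 (wall)
  → r_2 = 3.5717
beam 3: φ=45°, α=345°
  d=(0.9659,-0.2588)  start (4,4)  tX=0.3831 tY=1.7387  stride 1/|dx|=1.0353 1/|dy|=3.8637
    cross x-line → (5,4), t=0.3831 (wall)
  → r_3 = 0.3831
beam 4: φ=135°, α=75°
  d=(0.2588,0.9659)  start (4,4)  tX=1.4296 tY=0.5694  stride 1/|dx|=3.8637 1/|dy|=1.0353
    cross y-line → (4,5), t=0.5694
    cross x-line → (5,5), t=1.4296 (wall)
  → r_4 = 1.4296

ranges = [2.1250, 3.5717, 0.3831, 1.4296]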